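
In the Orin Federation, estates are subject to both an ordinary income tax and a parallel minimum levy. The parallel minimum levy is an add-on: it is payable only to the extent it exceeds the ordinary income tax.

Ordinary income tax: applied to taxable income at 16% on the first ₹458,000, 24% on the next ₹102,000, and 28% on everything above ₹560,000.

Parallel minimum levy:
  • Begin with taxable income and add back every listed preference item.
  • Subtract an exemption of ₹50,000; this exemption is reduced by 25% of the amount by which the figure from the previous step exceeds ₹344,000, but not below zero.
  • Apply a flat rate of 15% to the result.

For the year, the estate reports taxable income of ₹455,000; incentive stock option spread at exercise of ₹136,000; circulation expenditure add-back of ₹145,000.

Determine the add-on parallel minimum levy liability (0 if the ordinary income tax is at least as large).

Ordinary income tax:
  ₹455,000 × 16% = ₹72,800

Parallel minimum levy:
  Adjusted income: ₹455,000 + ₹136,000 + ₹145,000 = ₹736,000
  Exemption: 25% × (₹736,000 − ₹344,000) = ₹98,000 ≥ ₹50,000, so the exemption is fully phased out
  Base: ₹736,000 − ₹0 = ₹736,000
  ₹736,000 × 15% = ₹110,400

Excess of parallel minimum levy over ordinary income tax: ₹110,400 − ₹72,800 = ₹37,600.

₹37,600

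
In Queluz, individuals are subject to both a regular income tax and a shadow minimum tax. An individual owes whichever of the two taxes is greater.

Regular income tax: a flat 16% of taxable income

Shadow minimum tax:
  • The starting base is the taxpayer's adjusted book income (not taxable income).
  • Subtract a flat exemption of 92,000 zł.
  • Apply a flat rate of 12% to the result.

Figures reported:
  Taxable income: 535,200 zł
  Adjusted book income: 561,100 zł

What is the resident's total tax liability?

Regular income tax:
  535,200 zł × 16% = 85,632 zł

Shadow minimum tax:
  Base (adjusted book income): 561,100 zł
  Less exemption 92,000 zł → base 469,100 zł
  469,100 zł × 12% = 56,292 zł

85,632 zł > 56,292 zł, so the regular income tax governs.

85,632 zł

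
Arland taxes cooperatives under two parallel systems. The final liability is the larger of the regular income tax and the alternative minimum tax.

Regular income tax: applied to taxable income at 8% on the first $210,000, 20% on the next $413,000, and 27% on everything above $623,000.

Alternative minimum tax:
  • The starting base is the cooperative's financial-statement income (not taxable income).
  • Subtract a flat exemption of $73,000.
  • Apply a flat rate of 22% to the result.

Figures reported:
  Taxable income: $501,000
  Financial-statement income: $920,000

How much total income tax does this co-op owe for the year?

$186,340

Alternative minimum tax:
  Base (financial-statement income): $920,000
  Less exemption $73,000 → base $847,000
  $847,000 × 22% = $186,340

Regular income tax:
  $210,000 × 8% = $16,800
  $291,000 × 20% = $58,200
  → $75,000

$186,340 > $75,000, so the alternative minimum tax is the binding amount.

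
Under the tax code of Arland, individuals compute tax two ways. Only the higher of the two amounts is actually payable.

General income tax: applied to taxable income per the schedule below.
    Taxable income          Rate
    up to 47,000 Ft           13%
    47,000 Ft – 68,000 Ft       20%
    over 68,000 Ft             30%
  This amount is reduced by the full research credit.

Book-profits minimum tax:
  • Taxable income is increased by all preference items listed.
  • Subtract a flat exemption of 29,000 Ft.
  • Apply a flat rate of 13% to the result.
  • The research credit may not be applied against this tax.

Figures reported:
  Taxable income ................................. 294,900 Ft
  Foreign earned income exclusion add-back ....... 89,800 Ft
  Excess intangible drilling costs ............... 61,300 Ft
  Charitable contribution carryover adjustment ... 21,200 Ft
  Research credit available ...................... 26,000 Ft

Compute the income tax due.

56,966 Ft

Book-profits minimum tax:
  Adjusted income: 294,900 Ft + 89,800 Ft + 61,300 Ft + 21,200 Ft = 467,200 Ft
  Less exemption 29,000 Ft → base 438,200 Ft
  438,200 Ft × 13% = 56,966 Ft

General income tax:
  47,000 Ft × 13% = 6,110 Ft
  21,000 Ft × 20% = 4,200 Ft
  226,900 Ft × 30% = 68,070 Ft
  → 78,380 Ft
  Less research credit 26,000 Ft → 52,380 Ft

56,966 Ft > 52,380 Ft, so the book-profits minimum tax is the binding amount.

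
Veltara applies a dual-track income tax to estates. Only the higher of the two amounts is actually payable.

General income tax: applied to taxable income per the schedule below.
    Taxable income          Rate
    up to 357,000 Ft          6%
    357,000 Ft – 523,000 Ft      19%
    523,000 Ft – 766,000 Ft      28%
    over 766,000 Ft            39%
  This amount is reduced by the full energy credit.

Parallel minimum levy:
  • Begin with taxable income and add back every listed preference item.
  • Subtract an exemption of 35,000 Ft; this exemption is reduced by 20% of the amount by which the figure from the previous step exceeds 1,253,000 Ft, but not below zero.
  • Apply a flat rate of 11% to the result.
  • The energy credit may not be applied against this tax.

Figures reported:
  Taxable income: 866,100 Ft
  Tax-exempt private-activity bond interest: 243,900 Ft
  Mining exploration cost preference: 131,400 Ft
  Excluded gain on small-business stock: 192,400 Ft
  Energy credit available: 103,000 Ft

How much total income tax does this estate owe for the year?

Parallel minimum levy:
  Adjusted income: 866,100 Ft + 243,900 Ft + 131,400 Ft + 192,400 Ft = 1,433,800 Ft
  Exemption: 20% × (1,433,800 Ft − 1,253,000 Ft) = 36,160 Ft ≥ 35,000 Ft, so the exemption is fully phased out
  Base: 1,433,800 Ft − 0 Ft = 1,433,800 Ft
  1,433,800 Ft × 11% = 157,718 Ft

General income tax:
  357,000 Ft × 6% = 21,420 Ft
  166,000 Ft × 19% = 31,540 Ft
  243,000 Ft × 28% = 68,040 Ft
  100,100 Ft × 39% = 39,039 Ft
  → 160,039 Ft
  Less energy credit 103,000 Ft → 57,039 Ft

157,718 Ft > 57,039 Ft, so the parallel minimum levy is the binding amount.

157,718 Ft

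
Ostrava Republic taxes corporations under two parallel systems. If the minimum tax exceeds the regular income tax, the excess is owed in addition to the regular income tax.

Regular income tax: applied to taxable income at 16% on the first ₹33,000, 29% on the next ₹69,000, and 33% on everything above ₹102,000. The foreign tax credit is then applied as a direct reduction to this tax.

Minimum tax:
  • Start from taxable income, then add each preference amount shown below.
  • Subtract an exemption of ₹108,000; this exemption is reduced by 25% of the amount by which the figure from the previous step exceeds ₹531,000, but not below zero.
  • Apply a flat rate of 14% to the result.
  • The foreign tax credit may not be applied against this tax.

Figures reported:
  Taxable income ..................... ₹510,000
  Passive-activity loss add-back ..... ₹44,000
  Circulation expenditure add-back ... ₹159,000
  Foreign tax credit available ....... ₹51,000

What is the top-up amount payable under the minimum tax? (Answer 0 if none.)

Regular income tax:
  ₹33,000 × 16% = ₹5,280
  ₹69,000 × 29% = ₹20,010
  ₹408,000 × 33% = ₹134,640
  → ₹159,930
  Less foreign tax credit ₹51,000 → ₹108,930

Minimum tax:
  Adjusted income: ₹510,000 + ₹44,000 + ₹159,000 = ₹713,000
  Exemption: ₹108,000 − 25% × (₹713,000 − ₹531,000) = ₹108,000 − ₹45,500 = ₹62,500
  Base: ₹713,000 − ₹62,500 = ₹650,500
  ₹650,500 × 14% = ₹91,070

₹91,070 ≤ ₹108,930, so no add-on is due.

₹0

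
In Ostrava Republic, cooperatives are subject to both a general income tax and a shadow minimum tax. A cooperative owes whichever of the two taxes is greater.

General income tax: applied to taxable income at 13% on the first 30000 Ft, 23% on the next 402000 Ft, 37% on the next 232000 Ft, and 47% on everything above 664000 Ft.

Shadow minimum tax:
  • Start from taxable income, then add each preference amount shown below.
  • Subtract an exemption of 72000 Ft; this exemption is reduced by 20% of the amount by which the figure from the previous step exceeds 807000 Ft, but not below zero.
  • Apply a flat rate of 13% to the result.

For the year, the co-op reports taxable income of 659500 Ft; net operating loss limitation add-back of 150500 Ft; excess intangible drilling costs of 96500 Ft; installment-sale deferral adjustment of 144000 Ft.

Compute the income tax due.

General income tax:
  30000 Ft × 13% = 3900 Ft
  402000 Ft × 23% = 92460 Ft
  227500 Ft × 37% = 84175 Ft
  → 180535 Ft

Shadow minimum tax:
  Adjusted income: 659500 Ft + 150500 Ft + 96500 Ft + 144000 Ft = 1050500 Ft
  Exemption: 72000 Ft − 20% × (1050500 Ft − 807000 Ft) = 72000 Ft − 48700 Ft = 23300 Ft
  Base: 1050500 Ft − 23300 Ft = 1027200 Ft
  1027200 Ft × 13% = 133536 Ft

180535 Ft > 133536 Ft, so the general income tax governs.

180535 Ft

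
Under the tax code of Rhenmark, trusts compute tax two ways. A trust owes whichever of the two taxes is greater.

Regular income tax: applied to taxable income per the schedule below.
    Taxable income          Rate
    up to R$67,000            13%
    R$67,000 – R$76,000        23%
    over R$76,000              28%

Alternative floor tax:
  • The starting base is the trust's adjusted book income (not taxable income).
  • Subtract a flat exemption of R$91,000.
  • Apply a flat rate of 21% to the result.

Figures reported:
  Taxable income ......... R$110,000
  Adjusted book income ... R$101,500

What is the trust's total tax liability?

Alternative floor tax:
  Base (adjusted book income): R$101,500
  Less exemption R$91,000 → base R$10,500
  R$10,500 × 21% = R$2,205

Regular income tax:
  R$67,000 × 13% = R$8,710
  R$9,000 × 23% = R$2,070
  R$34,000 × 28% = R$9,520
  → R$20,300

R$20,300 > R$2,205, so the regular income tax governs.

R$20,300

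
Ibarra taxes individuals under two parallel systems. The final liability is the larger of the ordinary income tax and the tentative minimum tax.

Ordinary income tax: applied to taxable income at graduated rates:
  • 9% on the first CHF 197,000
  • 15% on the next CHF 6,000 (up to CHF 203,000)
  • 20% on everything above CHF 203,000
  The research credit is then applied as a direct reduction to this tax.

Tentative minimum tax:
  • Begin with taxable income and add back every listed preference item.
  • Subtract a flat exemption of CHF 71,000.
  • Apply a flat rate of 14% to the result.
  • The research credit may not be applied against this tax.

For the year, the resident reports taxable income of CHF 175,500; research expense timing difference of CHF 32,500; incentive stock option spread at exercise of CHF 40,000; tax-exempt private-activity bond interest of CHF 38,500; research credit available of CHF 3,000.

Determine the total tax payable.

CHF 30,170

Ordinary income tax:
  CHF 175,500 × 9% = CHF 15,795
  Less research credit CHF 3,000 → CHF 12,795

Tentative minimum tax:
  Adjusted income: CHF 175,500 + CHF 32,500 + CHF 40,000 + CHF 38,500 = CHF 286,500
  Less exemption CHF 71,000 → base CHF 215,500
  CHF 215,500 × 14% = CHF 30,170

CHF 30,170 > CHF 12,795, so the tentative minimum tax is the binding amount.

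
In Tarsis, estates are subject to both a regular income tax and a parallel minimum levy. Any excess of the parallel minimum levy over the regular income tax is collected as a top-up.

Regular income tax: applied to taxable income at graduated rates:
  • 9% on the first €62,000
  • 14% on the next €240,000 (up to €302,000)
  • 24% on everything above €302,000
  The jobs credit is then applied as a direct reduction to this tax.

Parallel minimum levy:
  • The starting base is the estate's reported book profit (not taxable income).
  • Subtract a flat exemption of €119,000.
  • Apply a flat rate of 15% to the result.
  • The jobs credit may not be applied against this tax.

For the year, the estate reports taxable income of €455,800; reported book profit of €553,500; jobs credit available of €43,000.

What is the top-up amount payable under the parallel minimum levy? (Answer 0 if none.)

Parallel minimum levy:
  Base (reported book profit): €553,500
  Less exemption €119,000 → base €434,500
  €434,500 × 15% = €65,175

Regular income tax:
  €62,000 × 9% = €5,580
  €240,000 × 14% = €33,600
  €153,800 × 24% = €36,912
  → €76,092
  Less jobs credit €43,000 → €33,092

Excess of parallel minimum levy over regular income tax: €65,175 − €33,092 = €32,083.

€32,083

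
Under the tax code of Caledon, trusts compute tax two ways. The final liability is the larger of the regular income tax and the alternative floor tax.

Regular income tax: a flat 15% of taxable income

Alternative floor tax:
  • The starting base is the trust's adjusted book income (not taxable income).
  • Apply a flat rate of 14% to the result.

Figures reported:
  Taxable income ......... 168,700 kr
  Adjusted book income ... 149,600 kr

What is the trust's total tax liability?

Alternative floor tax:
  Base (adjusted book income): 149,600 kr
  149,600 kr × 14% = 20,944 kr

Regular income tax:
  168,700 kr × 15% = 25,305 kr

25,305 kr > 20,944 kr, so the regular income tax governs.

25,305 kr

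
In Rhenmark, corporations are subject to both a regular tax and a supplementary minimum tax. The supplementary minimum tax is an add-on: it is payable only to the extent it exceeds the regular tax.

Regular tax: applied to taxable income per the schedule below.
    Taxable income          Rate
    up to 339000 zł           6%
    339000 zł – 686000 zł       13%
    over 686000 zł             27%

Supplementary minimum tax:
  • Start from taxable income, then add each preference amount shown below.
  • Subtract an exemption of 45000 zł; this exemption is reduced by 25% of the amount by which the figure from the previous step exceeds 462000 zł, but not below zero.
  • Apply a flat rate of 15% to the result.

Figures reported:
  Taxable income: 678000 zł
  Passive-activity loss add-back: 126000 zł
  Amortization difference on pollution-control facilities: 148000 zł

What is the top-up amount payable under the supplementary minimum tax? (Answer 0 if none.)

Regular tax:
  339000 zł × 6% = 20340 zł
  339000 zł × 13% = 44070 zł
  → 64410 zł

Supplementary minimum tax:
  Adjusted income: 678000 zł + 126000 zł + 148000 zł = 952000 zł
  Exemption: 25% × (952000 zł − 462000 zł) = 122500 zł ≥ 45000 zł, so the exemption is fully phased out
  Base: 952000 zł − 0 zł = 952000 zł
  952000 zł × 15% = 142800 zł

Excess of supplementary minimum tax over regular tax: 142800 zł − 64410 zł = 78390 zł.

78390 zł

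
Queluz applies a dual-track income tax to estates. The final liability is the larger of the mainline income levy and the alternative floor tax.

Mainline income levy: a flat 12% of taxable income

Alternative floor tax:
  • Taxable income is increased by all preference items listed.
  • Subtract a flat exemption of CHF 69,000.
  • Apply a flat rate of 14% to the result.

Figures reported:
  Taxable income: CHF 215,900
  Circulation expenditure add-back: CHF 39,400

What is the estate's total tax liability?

CHF 26,082

Alternative floor tax:
  Adjusted income: CHF 215,900 + CHF 39,400 = CHF 255,300
  Less exemption CHF 69,000 → base CHF 186,300
  CHF 186,300 × 14% = CHF 26,082

Mainline income levy:
  CHF 215,900 × 12% = CHF 25,908

CHF 26,082 > CHF 25,908, so the alternative floor tax is the binding amount.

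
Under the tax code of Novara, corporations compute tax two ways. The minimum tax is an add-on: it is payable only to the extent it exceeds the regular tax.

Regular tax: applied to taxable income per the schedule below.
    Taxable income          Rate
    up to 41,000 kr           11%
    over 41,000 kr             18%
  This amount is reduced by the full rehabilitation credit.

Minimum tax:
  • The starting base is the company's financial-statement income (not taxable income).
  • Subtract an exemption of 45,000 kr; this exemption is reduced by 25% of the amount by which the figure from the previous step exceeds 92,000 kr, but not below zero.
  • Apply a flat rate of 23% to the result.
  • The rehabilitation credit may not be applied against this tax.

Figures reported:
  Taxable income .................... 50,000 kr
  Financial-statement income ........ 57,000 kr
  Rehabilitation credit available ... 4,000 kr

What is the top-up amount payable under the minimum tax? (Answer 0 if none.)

630 kr

Regular tax:
  41,000 kr × 11% = 4,510 kr
  9,000 kr × 18% = 1,620 kr
  → 6,130 kr
  Less rehabilitation credit 4,000 kr → 2,130 kr

Minimum tax:
  Base (financial-statement income): 57,000 kr
  Exemption: 57,000 kr ≤ 92,000 kr, so full 45,000 kr applies
  Base: 57,000 kr − 45,000 kr = 12,000 kr
  12,000 kr × 23% = 2,760 kr

Excess of minimum tax over regular tax: 2,760 kr − 2,130 kr = 630 kr.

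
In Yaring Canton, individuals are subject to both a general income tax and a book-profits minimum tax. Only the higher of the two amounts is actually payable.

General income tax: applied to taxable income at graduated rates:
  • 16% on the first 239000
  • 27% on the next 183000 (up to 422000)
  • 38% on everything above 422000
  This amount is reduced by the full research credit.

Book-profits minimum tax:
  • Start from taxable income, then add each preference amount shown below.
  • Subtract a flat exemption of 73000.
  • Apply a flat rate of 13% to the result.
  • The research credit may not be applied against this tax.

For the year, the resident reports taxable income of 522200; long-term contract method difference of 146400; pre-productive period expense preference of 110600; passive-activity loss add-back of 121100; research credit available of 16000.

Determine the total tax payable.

General income tax:
  239000 × 16% = 38240
  183000 × 27% = 49410
  100200 × 38% = 38076
  → 125726
  Less research credit 16000 → 109726

Book-profits minimum tax:
  Adjusted income: 522200 + 146400 + 110600 + 121100 = 900300
  Less exemption 73000 → base 827300
  827300 × 13% = 107549

109726 > 107549, so the general income tax governs.

109726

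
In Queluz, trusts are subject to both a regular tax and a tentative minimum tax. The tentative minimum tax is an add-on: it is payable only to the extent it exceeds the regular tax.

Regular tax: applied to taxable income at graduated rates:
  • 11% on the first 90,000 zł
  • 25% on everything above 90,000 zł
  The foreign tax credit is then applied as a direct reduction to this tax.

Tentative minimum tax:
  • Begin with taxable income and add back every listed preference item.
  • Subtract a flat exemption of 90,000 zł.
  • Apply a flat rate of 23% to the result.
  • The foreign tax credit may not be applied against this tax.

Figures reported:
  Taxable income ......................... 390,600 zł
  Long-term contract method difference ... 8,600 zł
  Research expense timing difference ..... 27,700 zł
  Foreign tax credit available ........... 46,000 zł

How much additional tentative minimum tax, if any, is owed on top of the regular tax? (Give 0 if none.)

38,437 zł

Tentative minimum tax:
  Adjusted income: 390,600 zł + 8,600 zł + 27,700 zł = 426,900 zł
  Less exemption 90,000 zł → base 336,900 zł
  336,900 zł × 23% = 77,487 zł

Regular tax:
  90,000 zł × 11% = 9,900 zł
  300,600 zł × 25% = 75,150 zł
  → 85,050 zł
  Less foreign tax credit 46,000 zł → 39,050 zł

Excess of tentative minimum tax over regular tax: 77,487 zł − 39,050 zł = 38,437 zł.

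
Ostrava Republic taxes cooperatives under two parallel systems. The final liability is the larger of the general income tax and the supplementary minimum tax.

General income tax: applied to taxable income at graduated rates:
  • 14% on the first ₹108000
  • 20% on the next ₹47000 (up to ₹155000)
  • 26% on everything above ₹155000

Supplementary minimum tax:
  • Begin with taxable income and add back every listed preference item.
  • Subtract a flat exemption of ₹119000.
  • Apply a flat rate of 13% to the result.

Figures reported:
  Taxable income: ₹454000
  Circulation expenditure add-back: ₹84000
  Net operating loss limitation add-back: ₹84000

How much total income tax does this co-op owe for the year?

Supplementary minimum tax:
  Adjusted income: ₹454000 + ₹84000 + ₹84000 = ₹622000
  Less exemption ₹119000 → base ₹503000
  ₹503000 × 13% = ₹65390

General income tax:
  ₹108000 × 14% = ₹15120
  ₹47000 × 20% = ₹9400
  ₹299000 × 26% = ₹77740
  → ₹102260

₹102260 > ₹65390, so the general income tax governs.

₹102260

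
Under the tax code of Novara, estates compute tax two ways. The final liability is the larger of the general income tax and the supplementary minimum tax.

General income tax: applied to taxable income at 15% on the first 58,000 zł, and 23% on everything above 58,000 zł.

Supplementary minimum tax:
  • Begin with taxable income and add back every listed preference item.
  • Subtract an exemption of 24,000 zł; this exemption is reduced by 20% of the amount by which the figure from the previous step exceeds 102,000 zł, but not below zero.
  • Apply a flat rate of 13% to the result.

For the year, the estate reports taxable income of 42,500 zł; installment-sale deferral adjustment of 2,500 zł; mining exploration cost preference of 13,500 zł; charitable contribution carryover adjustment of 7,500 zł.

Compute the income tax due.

General income tax:
  42,500 zł × 15% = 6,375 zł

Supplementary minimum tax:
  Adjusted income: 42,500 zł + 2,500 zł + 13,500 zł + 7,500 zł = 66,000 zł
  Exemption: 66,000 zł ≤ 102,000 zł, so full 24,000 zł applies
  Base: 66,000 zł − 24,000 zł = 42,000 zł
  42,000 zł × 13% = 5,460 zł

6,375 zł > 5,460 zł, so the general income tax governs.

6,375 zł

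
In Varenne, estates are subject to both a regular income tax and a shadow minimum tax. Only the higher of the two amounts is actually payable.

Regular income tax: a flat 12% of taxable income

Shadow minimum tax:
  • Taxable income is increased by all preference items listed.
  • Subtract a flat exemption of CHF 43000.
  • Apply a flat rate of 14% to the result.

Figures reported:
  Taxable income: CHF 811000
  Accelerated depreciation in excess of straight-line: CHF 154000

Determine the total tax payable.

CHF 129080

Shadow minimum tax:
  Adjusted income: CHF 811000 + CHF 154000 = CHF 965000
  Less exemption CHF 43000 → base CHF 922000
  CHF 922000 × 14% = CHF 129080

Regular income tax:
  CHF 811000 × 12% = CHF 97320

CHF 129080 > CHF 97320, so the shadow minimum tax is the binding amount.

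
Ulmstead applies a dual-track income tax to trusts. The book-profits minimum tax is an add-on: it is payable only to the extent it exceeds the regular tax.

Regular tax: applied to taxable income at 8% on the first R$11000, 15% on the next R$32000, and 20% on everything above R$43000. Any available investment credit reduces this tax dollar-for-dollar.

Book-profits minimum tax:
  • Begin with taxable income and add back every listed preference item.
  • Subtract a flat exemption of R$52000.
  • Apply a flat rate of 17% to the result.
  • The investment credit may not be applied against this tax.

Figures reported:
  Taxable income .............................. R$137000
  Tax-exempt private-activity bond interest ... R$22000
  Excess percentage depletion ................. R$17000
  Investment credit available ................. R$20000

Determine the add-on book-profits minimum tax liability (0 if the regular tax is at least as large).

R$16600

Regular tax:
  R$11000 × 8% = R$880
  R$32000 × 15% = R$4800
  R$94000 × 20% = R$18800
  → R$24480
  Less investment credit R$20000 → R$4480

Book-profits minimum tax:
  Adjusted income: R$137000 + R$22000 + R$17000 = R$176000
  Less exemption R$52000 → base R$124000
  R$124000 × 17% = R$21080

Excess of book-profits minimum tax over regular tax: R$21080 − R$4480 = R$16600.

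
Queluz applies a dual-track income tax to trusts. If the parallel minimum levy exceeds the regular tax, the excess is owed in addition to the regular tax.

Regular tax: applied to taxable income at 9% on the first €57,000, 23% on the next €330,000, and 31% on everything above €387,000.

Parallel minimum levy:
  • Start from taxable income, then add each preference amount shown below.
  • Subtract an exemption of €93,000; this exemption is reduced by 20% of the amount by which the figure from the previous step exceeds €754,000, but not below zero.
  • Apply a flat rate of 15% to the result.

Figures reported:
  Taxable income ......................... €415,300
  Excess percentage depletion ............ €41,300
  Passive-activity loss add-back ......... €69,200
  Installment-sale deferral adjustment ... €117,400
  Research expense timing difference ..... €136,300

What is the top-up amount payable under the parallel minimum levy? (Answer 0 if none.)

Parallel minimum levy:
  Adjusted income: €415,300 + €41,300 + €69,200 + €117,400 + €136,300 = €779,500
  Exemption: €93,000 − 20% × (€779,500 − €754,000) = €93,000 − €5,100 = €87,900
  Base: €779,500 − €87,900 = €691,600
  €691,600 × 15% = €103,740

Regular tax:
  €57,000 × 9% = €5,130
  €330,000 × 23% = €75,900
  €28,300 × 31% = €8,773
  → €89,803

Excess of parallel minimum levy over regular tax: €103,740 − €89,803 = €13,937.

€13,937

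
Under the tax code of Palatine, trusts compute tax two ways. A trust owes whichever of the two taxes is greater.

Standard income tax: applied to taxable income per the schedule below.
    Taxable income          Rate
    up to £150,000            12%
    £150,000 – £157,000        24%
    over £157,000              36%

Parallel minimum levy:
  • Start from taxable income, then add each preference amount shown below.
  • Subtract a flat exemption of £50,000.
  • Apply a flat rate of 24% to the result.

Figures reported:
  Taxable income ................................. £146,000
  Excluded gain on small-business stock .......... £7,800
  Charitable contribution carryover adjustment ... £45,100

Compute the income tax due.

Parallel minimum levy:
  Adjusted income: £146,000 + £7,800 + £45,100 = £198,900
  Less exemption £50,000 → base £148,900
  £148,900 × 24% = £35,736

Standard income tax:
  £146,000 × 12% = £17,520

£35,736 > £17,520, so the parallel minimum levy is the binding amount.

£35,736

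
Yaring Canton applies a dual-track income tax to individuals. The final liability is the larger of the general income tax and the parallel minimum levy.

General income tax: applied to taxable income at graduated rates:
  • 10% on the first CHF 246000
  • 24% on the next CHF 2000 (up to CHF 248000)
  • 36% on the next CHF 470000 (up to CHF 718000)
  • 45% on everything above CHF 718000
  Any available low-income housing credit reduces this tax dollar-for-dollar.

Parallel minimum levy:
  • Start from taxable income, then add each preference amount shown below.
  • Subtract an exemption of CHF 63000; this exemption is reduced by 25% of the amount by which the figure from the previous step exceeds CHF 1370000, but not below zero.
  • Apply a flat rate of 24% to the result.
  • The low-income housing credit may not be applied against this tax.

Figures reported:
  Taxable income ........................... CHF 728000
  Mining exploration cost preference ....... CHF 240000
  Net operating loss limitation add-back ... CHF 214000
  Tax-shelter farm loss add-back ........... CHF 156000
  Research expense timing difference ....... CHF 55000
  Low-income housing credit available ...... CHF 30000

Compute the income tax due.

CHF 320580

General income tax:
  CHF 246000 × 10% = CHF 24600
  CHF 2000 × 24% = CHF 480
  CHF 470000 × 36% = CHF 169200
  CHF 10000 × 45% = CHF 4500
  → CHF 198780
  Less low-income housing credit CHF 30000 → CHF 168780

Parallel minimum levy:
  Adjusted income: CHF 728000 + CHF 240000 + CHF 214000 + CHF 156000 + CHF 55000 = CHF 1393000
  Exemption: CHF 63000 − 25% × (CHF 1393000 − CHF 1370000) = CHF 63000 − CHF 5750 = CHF 57250
  Base: CHF 1393000 − CHF 57250 = CHF 1335750
  CHF 1335750 × 24% = CHF 320580

CHF 320580 > CHF 168780, so the parallel minimum levy is the binding amount.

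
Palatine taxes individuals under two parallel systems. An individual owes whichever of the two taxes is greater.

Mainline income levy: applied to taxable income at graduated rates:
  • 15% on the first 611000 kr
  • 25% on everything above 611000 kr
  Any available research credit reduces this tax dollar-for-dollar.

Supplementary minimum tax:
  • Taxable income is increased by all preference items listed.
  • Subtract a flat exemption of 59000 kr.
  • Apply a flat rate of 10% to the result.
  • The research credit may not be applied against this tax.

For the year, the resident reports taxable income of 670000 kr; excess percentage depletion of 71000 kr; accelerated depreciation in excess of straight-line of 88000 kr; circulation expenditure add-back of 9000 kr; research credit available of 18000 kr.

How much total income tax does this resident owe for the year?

Supplementary minimum tax:
  Adjusted income: 670000 kr + 71000 kr + 88000 kr + 9000 kr = 838000 kr
  Less exemption 59000 kr → base 779000 kr
  779000 kr × 10% = 77900 kr

Mainline income levy:
  611000 kr × 15% = 91650 kr
  59000 kr × 25% = 14750 kr
  → 106400 kr
  Less research credit 18000 kr → 88400 kr

88400 kr > 77900 kr, so the mainline income levy governs.

88400 kr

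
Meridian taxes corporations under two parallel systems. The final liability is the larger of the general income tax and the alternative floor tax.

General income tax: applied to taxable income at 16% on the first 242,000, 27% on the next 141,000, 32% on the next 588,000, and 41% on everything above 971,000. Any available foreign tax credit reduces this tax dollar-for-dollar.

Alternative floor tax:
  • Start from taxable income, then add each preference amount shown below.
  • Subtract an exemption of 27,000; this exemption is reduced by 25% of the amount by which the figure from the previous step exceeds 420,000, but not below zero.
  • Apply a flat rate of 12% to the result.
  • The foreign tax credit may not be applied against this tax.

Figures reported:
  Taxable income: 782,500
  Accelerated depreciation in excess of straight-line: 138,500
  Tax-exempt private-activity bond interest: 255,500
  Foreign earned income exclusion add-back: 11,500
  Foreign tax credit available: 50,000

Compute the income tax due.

General income tax:
  242,000 × 16% = 38,720
  141,000 × 27% = 38,070
  399,500 × 32% = 127,840
  → 204,630
  Less foreign tax credit 50,000 → 154,630

Alternative floor tax:
  Adjusted income: 782,500 + 138,500 + 255,500 + 11,500 = 1,188,000
  Exemption: 25% × (1,188,000 − 420,000) = 192,000 ≥ 27,000, so the exemption is fully phased out
  Base: 1,188,000 − 0 = 1,188,000
  1,188,000 × 12% = 142,560

154,630 > 142,560, so the general income tax governs.

154,630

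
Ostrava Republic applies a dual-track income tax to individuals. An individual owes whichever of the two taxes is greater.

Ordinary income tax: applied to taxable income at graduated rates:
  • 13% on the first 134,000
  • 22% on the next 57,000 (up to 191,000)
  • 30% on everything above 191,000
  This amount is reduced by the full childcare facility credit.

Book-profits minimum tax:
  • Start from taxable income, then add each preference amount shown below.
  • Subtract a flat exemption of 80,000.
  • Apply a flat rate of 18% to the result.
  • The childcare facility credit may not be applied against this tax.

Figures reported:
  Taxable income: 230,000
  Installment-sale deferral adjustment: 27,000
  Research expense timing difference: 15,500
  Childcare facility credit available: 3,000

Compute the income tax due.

Ordinary income tax:
  134,000 × 13% = 17,420
  57,000 × 22% = 12,540
  39,000 × 30% = 11,700
  → 41,660
  Less childcare facility credit 3,000 → 38,660

Book-profits minimum tax:
  Adjusted income: 230,000 + 27,000 + 15,500 = 272,500
  Less exemption 80,000 → base 192,500
  192,500 × 18% = 34,650

38,660 > 34,650, so the ordinary income tax governs.

38,660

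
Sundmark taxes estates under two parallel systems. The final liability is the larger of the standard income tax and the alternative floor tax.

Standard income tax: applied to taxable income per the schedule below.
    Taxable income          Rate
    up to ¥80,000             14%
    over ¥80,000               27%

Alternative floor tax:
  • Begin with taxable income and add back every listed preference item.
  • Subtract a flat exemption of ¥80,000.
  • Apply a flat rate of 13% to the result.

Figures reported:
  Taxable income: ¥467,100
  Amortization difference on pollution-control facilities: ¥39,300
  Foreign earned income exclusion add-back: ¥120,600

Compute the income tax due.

Standard income tax:
  ¥80,000 × 14% = ¥11,200
  ¥387,100 × 27% = ¥104,517
  → ¥115,717

Alternative floor tax:
  Adjusted income: ¥467,100 + ¥39,300 + ¥120,600 = ¥627,000
  Less exemption ¥80,000 → base ¥547,000
  ¥547,000 × 13% = ¥71,110

¥115,717 > ¥71,110, so the standard income tax governs.

¥115,717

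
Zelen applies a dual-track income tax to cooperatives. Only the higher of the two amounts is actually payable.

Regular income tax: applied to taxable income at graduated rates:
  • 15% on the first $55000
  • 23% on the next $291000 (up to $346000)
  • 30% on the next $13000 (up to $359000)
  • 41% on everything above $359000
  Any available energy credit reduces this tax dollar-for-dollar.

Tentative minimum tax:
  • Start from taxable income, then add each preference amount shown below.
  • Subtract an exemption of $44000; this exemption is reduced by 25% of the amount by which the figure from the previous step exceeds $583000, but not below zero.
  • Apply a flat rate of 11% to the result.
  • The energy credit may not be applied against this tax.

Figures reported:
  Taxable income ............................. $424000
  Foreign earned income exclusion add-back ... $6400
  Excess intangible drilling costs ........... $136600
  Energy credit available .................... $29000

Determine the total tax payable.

$76730

Tentative minimum tax:
  Adjusted income: $424000 + $6400 + $136600 = $567000
  Exemption: $567000 ≤ $583000, so full $44000 applies
  Base: $567000 − $44000 = $523000
  $523000 × 11% = $57530

Regular income tax:
  $55000 × 15% = $8250
  $291000 × 23% = $66930
  $13000 × 30% = $3900
  $65000 × 41% = $26650
  → $105730
  Less energy credit $29000 → $76730

$76730 > $57530, so the regular income tax governs.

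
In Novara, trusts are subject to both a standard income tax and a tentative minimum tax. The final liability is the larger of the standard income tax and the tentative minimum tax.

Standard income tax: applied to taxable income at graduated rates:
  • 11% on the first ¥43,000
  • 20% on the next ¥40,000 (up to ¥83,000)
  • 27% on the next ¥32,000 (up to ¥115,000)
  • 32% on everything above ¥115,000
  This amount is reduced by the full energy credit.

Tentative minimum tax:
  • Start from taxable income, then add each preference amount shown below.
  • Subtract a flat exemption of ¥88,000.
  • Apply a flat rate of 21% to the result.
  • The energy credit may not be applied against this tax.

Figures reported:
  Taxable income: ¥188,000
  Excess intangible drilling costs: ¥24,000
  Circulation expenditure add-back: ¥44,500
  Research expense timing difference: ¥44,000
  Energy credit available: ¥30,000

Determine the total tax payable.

Tentative minimum tax:
  Adjusted income: ¥188,000 + ¥24,000 + ¥44,500 + ¥44,000 = ¥300,500
  Less exemption ¥88,000 → base ¥212,500
  ¥212,500 × 21% = ¥44,625

Standard income tax:
  ¥43,000 × 11% = ¥4,730
  ¥40,000 × 20% = ¥8,000
  ¥32,000 × 27% = ¥8,640
  ¥73,000 × 32% = ¥23,360
  → ¥44,730
  Less energy credit ¥30,000 → ¥14,730

¥44,625 > ¥14,730, so the tentative minimum tax is the binding amount.

¥44,625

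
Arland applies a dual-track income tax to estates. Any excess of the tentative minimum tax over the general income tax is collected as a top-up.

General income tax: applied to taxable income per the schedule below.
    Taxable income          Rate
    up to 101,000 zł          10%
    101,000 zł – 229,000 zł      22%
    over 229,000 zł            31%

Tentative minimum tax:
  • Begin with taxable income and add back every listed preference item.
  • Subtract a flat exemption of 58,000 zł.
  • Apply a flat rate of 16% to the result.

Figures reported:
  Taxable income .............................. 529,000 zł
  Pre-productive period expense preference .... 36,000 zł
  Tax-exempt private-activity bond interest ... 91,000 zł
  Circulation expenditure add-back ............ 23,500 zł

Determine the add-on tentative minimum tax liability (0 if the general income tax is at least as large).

0 zł

Tentative minimum tax:
  Adjusted income: 529,000 zł + 36,000 zł + 91,000 zł + 23,500 zł = 679,500 zł
  Less exemption 58,000 zł → base 621,500 zł
  621,500 zł × 16% = 99,440 zł

General income tax:
  101,000 zł × 10% = 10,100 zł
  128,000 zł × 22% = 28,160 zł
  300,000 zł × 31% = 93,000 zł
  → 131,260 zł

99,440 zł ≤ 131,260 zł, so no add-on is due.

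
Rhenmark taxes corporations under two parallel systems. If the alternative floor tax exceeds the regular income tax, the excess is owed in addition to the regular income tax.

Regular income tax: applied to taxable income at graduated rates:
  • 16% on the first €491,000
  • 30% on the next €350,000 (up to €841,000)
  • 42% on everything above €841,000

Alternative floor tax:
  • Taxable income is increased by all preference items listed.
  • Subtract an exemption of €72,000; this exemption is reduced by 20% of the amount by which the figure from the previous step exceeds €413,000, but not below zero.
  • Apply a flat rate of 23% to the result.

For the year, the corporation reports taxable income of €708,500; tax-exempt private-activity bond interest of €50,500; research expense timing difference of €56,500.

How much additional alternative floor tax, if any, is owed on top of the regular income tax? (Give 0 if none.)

Alternative floor tax:
  Adjusted income: €708,500 + €50,500 + €56,500 = €815,500
  Exemption: 20% × (€815,500 − €413,000) = €80,500 ≥ €72,000, so the exemption is fully phased out
  Base: €815,500 − €0 = €815,500
  €815,500 × 23% = €187,565

Regular income tax:
  €491,000 × 16% = €78,560
  €217,500 × 30% = €65,250
  → €143,810

Excess of alternative floor tax over regular income tax: €187,565 − €143,810 = €43,755.

€43,755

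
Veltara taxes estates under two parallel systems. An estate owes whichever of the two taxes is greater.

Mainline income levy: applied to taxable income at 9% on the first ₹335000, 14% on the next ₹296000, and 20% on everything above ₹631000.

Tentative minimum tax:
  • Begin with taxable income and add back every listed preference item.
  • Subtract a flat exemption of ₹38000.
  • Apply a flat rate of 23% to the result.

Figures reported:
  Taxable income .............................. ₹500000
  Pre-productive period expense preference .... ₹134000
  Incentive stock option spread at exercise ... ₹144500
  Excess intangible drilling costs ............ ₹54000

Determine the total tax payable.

₹182735

Mainline income levy:
  ₹335000 × 9% = ₹30150
  ₹165000 × 14% = ₹23100
  → ₹53250

Tentative minimum tax:
  Adjusted income: ₹500000 + ₹134000 + ₹144500 + ₹54000 = ₹832500
  Less exemption ₹38000 → base ₹794500
  ₹794500 × 23% = ₹182735

₹182735 > ₹53250, so the tentative minimum tax is the binding amount.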